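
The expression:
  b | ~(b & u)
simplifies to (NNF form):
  True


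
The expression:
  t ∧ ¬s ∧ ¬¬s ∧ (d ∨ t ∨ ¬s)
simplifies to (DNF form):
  False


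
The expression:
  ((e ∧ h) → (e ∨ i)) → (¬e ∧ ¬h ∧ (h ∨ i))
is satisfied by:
  {i: True, e: False, h: False}


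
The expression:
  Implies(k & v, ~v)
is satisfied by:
  {k: False, v: False}
  {v: True, k: False}
  {k: True, v: False}


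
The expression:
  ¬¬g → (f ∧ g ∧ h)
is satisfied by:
  {f: True, h: True, g: False}
  {f: True, h: False, g: False}
  {h: True, f: False, g: False}
  {f: False, h: False, g: False}
  {g: True, f: True, h: True}


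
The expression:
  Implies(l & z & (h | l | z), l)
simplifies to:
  True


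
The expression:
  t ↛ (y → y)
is never true.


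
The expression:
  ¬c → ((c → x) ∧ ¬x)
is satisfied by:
  {c: True, x: False}
  {x: False, c: False}
  {x: True, c: True}


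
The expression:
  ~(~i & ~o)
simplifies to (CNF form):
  i | o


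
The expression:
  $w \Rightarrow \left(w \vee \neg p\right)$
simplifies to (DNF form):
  $\text{True}$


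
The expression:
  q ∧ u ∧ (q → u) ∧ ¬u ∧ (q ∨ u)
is never true.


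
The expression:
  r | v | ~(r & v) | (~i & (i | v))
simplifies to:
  True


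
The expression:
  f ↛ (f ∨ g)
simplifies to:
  False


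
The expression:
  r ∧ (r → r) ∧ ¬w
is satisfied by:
  {r: True, w: False}


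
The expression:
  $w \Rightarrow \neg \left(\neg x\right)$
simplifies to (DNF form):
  $x \vee \neg w$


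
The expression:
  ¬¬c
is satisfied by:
  {c: True}


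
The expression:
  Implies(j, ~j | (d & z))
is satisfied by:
  {d: True, z: True, j: False}
  {d: True, z: False, j: False}
  {z: True, d: False, j: False}
  {d: False, z: False, j: False}
  {j: True, d: True, z: True}


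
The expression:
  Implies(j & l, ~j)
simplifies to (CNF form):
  ~j | ~l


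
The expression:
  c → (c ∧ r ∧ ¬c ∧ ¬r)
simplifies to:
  ¬c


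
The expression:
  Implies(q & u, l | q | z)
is always true.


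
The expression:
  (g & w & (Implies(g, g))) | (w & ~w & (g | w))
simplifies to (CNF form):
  g & w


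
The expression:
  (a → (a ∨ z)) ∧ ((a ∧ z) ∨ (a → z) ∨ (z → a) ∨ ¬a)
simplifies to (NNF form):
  True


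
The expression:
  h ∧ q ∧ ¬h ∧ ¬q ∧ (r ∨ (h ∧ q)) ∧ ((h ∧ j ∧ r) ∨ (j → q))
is never true.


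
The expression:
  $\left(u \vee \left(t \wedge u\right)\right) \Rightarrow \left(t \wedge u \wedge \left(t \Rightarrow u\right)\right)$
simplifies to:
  $t \vee \neg u$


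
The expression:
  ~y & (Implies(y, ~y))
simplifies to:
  ~y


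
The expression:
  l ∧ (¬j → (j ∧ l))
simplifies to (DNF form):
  j ∧ l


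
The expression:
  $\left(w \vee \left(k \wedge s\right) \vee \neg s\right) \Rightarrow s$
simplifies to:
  $s$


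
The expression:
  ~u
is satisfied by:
  {u: False}


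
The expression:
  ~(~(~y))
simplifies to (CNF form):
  ~y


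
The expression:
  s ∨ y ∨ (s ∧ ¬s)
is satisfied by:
  {y: True, s: True}
  {y: True, s: False}
  {s: True, y: False}


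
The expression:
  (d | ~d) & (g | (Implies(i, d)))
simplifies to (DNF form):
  d | g | ~i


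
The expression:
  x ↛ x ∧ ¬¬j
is never true.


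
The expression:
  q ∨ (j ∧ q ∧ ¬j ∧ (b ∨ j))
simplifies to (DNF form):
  q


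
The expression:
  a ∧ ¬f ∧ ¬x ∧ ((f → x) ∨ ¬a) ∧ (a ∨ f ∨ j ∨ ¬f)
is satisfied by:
  {a: True, x: False, f: False}


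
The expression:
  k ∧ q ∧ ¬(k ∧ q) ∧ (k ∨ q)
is never true.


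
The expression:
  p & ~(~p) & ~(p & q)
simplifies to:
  p & ~q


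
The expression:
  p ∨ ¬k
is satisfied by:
  {p: True, k: False}
  {k: False, p: False}
  {k: True, p: True}


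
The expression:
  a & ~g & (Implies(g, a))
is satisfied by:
  {a: True, g: False}


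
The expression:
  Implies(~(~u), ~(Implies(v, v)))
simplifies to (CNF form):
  ~u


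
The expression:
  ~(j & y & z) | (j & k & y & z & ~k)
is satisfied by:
  {z: False, y: False, j: False}
  {j: True, z: False, y: False}
  {y: True, z: False, j: False}
  {j: True, y: True, z: False}
  {z: True, j: False, y: False}
  {j: True, z: True, y: False}
  {y: True, z: True, j: False}


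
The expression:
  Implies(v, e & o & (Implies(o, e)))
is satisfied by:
  {e: True, o: True, v: False}
  {e: True, o: False, v: False}
  {o: True, e: False, v: False}
  {e: False, o: False, v: False}
  {e: True, v: True, o: True}


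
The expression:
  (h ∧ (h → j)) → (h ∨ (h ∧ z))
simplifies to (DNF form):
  True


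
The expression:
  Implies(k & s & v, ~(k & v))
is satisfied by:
  {s: False, k: False, v: False}
  {v: True, s: False, k: False}
  {k: True, s: False, v: False}
  {v: True, k: True, s: False}
  {s: True, v: False, k: False}
  {v: True, s: True, k: False}
  {k: True, s: True, v: False}


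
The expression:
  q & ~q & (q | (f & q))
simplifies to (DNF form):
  False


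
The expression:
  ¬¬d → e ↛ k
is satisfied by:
  {e: True, d: False, k: False}
  {e: False, d: False, k: False}
  {k: True, e: True, d: False}
  {k: True, e: False, d: False}
  {d: True, e: True, k: False}


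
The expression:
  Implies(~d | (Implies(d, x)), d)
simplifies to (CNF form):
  d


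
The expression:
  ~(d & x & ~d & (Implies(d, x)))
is always true.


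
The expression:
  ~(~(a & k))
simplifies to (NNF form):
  a & k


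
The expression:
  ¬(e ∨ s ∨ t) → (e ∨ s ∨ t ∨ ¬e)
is always true.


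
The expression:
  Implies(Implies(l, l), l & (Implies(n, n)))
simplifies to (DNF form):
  l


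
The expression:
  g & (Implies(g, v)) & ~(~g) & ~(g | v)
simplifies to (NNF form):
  False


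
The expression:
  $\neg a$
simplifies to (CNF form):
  $\neg a$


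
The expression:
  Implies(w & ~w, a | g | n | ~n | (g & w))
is always true.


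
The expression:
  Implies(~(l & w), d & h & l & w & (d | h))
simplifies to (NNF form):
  l & w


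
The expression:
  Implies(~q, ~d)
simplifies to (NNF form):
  q | ~d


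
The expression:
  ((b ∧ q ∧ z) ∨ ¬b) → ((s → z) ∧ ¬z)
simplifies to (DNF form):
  (b ∧ ¬q) ∨ (b ∧ ¬z) ∨ (¬s ∧ ¬z)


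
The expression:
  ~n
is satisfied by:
  {n: False}


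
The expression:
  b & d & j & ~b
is never true.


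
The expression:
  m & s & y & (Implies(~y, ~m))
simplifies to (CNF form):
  m & s & y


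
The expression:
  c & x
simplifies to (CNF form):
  c & x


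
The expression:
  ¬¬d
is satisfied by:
  {d: True}


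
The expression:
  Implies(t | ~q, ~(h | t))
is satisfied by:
  {q: True, h: False, t: False}
  {h: False, t: False, q: False}
  {q: True, h: True, t: False}


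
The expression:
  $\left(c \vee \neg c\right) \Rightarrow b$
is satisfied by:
  {b: True}


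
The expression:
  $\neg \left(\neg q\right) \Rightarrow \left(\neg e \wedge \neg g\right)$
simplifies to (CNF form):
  $\left(\neg e \vee \neg q\right) \wedge \left(\neg g \vee \neg q\right)$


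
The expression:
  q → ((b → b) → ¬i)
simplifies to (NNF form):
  ¬i ∨ ¬q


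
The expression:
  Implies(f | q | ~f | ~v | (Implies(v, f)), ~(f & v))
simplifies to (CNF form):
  ~f | ~v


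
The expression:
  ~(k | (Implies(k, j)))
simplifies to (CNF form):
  False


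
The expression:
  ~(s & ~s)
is always true.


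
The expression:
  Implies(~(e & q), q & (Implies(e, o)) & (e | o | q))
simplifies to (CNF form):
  q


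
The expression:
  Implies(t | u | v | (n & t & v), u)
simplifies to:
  u | (~t & ~v)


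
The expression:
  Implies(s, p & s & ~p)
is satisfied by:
  {s: False}


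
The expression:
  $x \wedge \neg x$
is never true.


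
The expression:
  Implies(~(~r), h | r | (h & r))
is always true.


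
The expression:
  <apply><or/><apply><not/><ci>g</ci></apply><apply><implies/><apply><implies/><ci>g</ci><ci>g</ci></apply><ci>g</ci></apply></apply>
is always true.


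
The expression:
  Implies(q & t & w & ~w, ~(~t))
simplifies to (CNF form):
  True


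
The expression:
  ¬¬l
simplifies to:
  l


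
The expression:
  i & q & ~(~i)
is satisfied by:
  {i: True, q: True}


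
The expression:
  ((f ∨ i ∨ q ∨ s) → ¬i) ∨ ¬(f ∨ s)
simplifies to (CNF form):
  (¬f ∨ ¬i) ∧ (¬i ∨ ¬s)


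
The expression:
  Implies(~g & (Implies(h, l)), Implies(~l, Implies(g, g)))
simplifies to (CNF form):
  True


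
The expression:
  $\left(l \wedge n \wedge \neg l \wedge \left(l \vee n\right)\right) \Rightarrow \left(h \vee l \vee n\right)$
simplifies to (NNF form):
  $\text{True}$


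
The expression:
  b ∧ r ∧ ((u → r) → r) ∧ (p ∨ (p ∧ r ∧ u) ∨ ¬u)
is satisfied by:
  {r: True, p: True, b: True, u: False}
  {r: True, b: True, u: False, p: False}
  {r: True, p: True, u: True, b: True}


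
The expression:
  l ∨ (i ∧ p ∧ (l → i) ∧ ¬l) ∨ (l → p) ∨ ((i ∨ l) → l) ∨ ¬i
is always true.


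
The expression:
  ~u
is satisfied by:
  {u: False}


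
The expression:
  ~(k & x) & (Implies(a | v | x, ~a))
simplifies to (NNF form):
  ~a & (~k | ~x)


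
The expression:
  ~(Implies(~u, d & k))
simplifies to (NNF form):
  ~u & (~d | ~k)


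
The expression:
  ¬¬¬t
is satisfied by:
  {t: False}


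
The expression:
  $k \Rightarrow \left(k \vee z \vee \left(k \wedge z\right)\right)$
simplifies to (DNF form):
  $\text{True}$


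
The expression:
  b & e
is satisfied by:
  {e: True, b: True}


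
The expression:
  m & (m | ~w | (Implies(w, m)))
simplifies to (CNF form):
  m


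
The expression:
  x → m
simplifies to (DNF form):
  m ∨ ¬x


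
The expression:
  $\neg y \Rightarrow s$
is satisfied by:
  {y: True, s: True}
  {y: True, s: False}
  {s: True, y: False}


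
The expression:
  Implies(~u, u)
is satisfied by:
  {u: True}


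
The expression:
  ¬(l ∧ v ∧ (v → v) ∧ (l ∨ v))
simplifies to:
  ¬l ∨ ¬v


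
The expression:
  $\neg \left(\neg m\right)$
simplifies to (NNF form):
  $m$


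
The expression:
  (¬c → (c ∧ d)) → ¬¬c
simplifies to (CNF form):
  True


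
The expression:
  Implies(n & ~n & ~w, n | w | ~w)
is always true.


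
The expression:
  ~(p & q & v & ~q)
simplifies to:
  True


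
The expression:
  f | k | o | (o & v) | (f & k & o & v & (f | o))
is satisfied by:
  {k: True, o: True, f: True}
  {k: True, o: True, f: False}
  {k: True, f: True, o: False}
  {k: True, f: False, o: False}
  {o: True, f: True, k: False}
  {o: True, f: False, k: False}
  {f: True, o: False, k: False}


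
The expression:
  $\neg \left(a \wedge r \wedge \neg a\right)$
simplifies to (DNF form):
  $\text{True}$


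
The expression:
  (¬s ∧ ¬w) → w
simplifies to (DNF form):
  s ∨ w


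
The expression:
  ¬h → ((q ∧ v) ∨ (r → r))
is always true.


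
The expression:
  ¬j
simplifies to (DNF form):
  ¬j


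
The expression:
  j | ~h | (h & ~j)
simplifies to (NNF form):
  True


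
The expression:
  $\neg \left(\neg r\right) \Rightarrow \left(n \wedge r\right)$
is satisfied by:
  {n: True, r: False}
  {r: False, n: False}
  {r: True, n: True}


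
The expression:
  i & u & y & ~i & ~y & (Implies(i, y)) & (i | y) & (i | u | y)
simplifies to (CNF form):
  False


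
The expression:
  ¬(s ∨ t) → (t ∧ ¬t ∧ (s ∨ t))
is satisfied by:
  {t: True, s: True}
  {t: True, s: False}
  {s: True, t: False}


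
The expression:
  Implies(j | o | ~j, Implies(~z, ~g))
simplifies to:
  z | ~g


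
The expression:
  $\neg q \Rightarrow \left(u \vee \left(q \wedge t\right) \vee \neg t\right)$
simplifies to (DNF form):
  $q \vee u \vee \neg t$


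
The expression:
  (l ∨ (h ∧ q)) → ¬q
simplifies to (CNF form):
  (¬h ∨ ¬q) ∧ (¬l ∨ ¬q)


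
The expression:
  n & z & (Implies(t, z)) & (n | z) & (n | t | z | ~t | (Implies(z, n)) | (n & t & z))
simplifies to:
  n & z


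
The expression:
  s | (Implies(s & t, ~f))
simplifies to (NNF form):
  True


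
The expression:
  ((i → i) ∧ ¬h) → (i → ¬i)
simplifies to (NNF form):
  h ∨ ¬i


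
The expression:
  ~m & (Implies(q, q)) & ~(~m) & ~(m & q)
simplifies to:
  False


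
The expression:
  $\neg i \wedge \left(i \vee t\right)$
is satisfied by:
  {t: True, i: False}


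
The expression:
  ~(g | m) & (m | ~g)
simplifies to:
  ~g & ~m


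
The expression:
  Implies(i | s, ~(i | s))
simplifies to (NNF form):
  ~i & ~s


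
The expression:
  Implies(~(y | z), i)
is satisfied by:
  {i: True, y: True, z: True}
  {i: True, y: True, z: False}
  {i: True, z: True, y: False}
  {i: True, z: False, y: False}
  {y: True, z: True, i: False}
  {y: True, z: False, i: False}
  {z: True, y: False, i: False}


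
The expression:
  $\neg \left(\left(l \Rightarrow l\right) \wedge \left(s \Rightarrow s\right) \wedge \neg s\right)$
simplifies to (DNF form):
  $s$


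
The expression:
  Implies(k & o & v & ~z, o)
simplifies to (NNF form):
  True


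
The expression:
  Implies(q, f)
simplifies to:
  f | ~q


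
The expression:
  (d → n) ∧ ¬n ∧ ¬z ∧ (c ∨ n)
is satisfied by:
  {c: True, n: False, d: False, z: False}


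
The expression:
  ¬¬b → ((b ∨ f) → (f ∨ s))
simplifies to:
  f ∨ s ∨ ¬b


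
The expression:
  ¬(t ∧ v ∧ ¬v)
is always true.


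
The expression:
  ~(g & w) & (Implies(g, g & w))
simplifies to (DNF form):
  ~g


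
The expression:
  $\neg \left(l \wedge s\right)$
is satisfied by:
  {l: False, s: False}
  {s: True, l: False}
  {l: True, s: False}


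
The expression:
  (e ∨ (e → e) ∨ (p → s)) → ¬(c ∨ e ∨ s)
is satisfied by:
  {e: False, c: False, s: False}


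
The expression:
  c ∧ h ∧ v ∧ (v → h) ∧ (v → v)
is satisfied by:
  {h: True, c: True, v: True}


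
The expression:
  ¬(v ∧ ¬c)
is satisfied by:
  {c: True, v: False}
  {v: False, c: False}
  {v: True, c: True}


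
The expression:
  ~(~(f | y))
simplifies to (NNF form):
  f | y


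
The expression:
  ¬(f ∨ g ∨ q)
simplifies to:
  ¬f ∧ ¬g ∧ ¬q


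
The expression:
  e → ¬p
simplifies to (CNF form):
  ¬e ∨ ¬p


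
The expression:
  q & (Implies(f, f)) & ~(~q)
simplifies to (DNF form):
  q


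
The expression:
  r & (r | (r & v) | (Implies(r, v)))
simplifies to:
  r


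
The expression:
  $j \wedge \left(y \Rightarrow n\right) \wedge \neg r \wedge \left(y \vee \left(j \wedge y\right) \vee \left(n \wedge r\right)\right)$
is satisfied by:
  {j: True, y: True, n: True, r: False}


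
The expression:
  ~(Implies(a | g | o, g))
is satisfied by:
  {a: True, o: True, g: False}
  {a: True, g: False, o: False}
  {o: True, g: False, a: False}


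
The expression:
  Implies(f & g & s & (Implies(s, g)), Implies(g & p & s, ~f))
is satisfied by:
  {s: False, p: False, g: False, f: False}
  {f: True, s: False, p: False, g: False}
  {g: True, s: False, p: False, f: False}
  {f: True, g: True, s: False, p: False}
  {p: True, f: False, s: False, g: False}
  {f: True, p: True, s: False, g: False}
  {g: True, p: True, f: False, s: False}
  {f: True, g: True, p: True, s: False}
  {s: True, g: False, p: False, f: False}
  {f: True, s: True, g: False, p: False}
  {g: True, s: True, f: False, p: False}
  {f: True, g: True, s: True, p: False}
  {p: True, s: True, g: False, f: False}
  {f: True, p: True, s: True, g: False}
  {g: True, p: True, s: True, f: False}


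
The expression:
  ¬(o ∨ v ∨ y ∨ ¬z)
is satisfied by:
  {z: True, v: False, o: False, y: False}


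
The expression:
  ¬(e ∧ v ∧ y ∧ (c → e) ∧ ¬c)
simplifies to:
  c ∨ ¬e ∨ ¬v ∨ ¬y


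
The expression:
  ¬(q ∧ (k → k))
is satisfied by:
  {q: False}


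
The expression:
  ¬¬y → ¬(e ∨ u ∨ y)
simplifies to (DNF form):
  ¬y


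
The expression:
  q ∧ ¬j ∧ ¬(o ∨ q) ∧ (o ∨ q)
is never true.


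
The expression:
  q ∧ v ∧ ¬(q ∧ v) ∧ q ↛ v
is never true.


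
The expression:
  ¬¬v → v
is always true.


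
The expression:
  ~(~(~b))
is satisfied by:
  {b: False}


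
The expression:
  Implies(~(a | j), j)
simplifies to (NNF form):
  a | j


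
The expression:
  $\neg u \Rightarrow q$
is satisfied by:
  {q: True, u: True}
  {q: True, u: False}
  {u: True, q: False}


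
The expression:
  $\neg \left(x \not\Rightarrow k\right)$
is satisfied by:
  {k: True, x: False}
  {x: False, k: False}
  {x: True, k: True}


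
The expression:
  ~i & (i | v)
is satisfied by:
  {v: True, i: False}


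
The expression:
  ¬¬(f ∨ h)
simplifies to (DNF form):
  f ∨ h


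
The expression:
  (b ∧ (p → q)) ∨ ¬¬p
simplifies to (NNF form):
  b ∨ p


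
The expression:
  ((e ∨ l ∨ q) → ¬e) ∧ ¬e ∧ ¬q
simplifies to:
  ¬e ∧ ¬q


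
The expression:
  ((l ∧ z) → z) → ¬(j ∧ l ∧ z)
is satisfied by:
  {l: False, z: False, j: False}
  {j: True, l: False, z: False}
  {z: True, l: False, j: False}
  {j: True, z: True, l: False}
  {l: True, j: False, z: False}
  {j: True, l: True, z: False}
  {z: True, l: True, j: False}


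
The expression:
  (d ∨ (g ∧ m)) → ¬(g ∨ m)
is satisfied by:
  {g: False, m: False, d: False}
  {d: True, g: False, m: False}
  {m: True, g: False, d: False}
  {g: True, m: False, d: False}


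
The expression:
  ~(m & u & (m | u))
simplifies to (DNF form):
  ~m | ~u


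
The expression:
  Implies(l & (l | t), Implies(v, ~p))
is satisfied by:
  {l: False, v: False, p: False}
  {p: True, l: False, v: False}
  {v: True, l: False, p: False}
  {p: True, v: True, l: False}
  {l: True, p: False, v: False}
  {p: True, l: True, v: False}
  {v: True, l: True, p: False}


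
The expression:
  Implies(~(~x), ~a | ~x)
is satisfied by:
  {x: False, a: False}
  {a: True, x: False}
  {x: True, a: False}


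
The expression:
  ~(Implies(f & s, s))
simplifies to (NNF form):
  False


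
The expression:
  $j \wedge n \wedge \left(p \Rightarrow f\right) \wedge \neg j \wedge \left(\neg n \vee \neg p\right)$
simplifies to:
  $\text{False}$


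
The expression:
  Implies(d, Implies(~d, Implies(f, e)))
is always true.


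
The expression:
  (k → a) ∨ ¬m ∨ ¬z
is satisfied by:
  {a: True, k: False, z: False, m: False}
  {a: False, k: False, z: False, m: False}
  {a: True, m: True, k: False, z: False}
  {m: True, a: False, k: False, z: False}
  {a: True, z: True, m: False, k: False}
  {z: True, m: False, k: False, a: False}
  {a: True, m: True, z: True, k: False}
  {m: True, z: True, a: False, k: False}
  {a: True, k: True, m: False, z: False}
  {k: True, m: False, z: False, a: False}
  {a: True, m: True, k: True, z: False}
  {m: True, k: True, a: False, z: False}
  {a: True, z: True, k: True, m: False}
  {z: True, k: True, m: False, a: False}
  {a: True, m: True, z: True, k: True}


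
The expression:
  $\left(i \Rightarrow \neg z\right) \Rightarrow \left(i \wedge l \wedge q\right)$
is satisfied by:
  {i: True, q: True, z: True, l: True}
  {i: True, q: True, z: True, l: False}
  {i: True, z: True, l: True, q: False}
  {i: True, z: True, l: False, q: False}
  {i: True, q: True, l: True, z: False}


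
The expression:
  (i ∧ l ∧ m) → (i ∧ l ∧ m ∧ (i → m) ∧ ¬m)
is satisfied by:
  {l: False, m: False, i: False}
  {i: True, l: False, m: False}
  {m: True, l: False, i: False}
  {i: True, m: True, l: False}
  {l: True, i: False, m: False}
  {i: True, l: True, m: False}
  {m: True, l: True, i: False}


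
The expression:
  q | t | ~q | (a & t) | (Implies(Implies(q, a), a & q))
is always true.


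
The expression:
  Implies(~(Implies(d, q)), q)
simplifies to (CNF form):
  q | ~d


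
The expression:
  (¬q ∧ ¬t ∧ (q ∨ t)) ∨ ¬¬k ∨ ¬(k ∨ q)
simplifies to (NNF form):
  k ∨ ¬q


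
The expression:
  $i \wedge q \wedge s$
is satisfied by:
  {i: True, s: True, q: True}


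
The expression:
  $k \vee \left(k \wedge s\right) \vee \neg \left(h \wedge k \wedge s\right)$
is always true.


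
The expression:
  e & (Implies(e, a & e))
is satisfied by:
  {a: True, e: True}


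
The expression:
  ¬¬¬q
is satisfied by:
  {q: False}


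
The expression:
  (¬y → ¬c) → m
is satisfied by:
  {m: True, c: True, y: False}
  {m: True, c: False, y: False}
  {y: True, m: True, c: True}
  {y: True, m: True, c: False}
  {c: True, y: False, m: False}


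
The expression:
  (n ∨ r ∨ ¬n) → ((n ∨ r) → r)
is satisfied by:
  {r: True, n: False}
  {n: False, r: False}
  {n: True, r: True}


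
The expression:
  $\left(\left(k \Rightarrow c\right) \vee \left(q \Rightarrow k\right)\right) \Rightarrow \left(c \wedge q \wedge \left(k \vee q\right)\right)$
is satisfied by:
  {c: True, q: True}


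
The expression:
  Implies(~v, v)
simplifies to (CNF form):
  v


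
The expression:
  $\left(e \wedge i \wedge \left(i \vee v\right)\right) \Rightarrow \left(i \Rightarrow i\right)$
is always true.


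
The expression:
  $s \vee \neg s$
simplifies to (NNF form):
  $\text{True}$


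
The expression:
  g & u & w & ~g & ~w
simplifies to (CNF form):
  False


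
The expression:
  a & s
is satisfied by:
  {a: True, s: True}


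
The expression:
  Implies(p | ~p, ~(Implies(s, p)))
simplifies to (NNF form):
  s & ~p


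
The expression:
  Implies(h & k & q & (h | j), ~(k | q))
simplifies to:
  ~h | ~k | ~q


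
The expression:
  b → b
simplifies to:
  True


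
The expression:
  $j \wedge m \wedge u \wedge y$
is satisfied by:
  {m: True, j: True, u: True, y: True}


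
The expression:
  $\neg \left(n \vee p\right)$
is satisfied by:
  {n: False, p: False}


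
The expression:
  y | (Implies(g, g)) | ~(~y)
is always true.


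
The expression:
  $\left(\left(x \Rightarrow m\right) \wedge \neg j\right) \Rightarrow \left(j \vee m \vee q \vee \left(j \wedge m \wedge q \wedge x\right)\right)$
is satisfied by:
  {x: True, q: True, m: True, j: True}
  {x: True, q: True, m: True, j: False}
  {x: True, q: True, j: True, m: False}
  {x: True, q: True, j: False, m: False}
  {x: True, m: True, j: True, q: False}
  {x: True, m: True, j: False, q: False}
  {x: True, m: False, j: True, q: False}
  {x: True, m: False, j: False, q: False}
  {q: True, m: True, j: True, x: False}
  {q: True, m: True, j: False, x: False}
  {q: True, j: True, m: False, x: False}
  {q: True, j: False, m: False, x: False}
  {m: True, j: True, q: False, x: False}
  {m: True, q: False, j: False, x: False}
  {j: True, q: False, m: False, x: False}


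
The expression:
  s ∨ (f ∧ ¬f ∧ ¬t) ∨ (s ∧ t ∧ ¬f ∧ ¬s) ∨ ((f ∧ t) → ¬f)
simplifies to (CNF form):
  s ∨ ¬f ∨ ¬t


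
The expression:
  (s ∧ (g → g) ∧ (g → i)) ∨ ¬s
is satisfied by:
  {i: True, s: False, g: False}
  {s: False, g: False, i: False}
  {i: True, g: True, s: False}
  {g: True, s: False, i: False}
  {i: True, s: True, g: False}
  {s: True, i: False, g: False}
  {i: True, g: True, s: True}


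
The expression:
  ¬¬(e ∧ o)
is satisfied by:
  {e: True, o: True}


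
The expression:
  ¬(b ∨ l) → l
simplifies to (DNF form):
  b ∨ l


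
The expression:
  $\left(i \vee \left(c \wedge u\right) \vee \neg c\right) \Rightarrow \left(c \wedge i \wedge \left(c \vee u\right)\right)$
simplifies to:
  $c \wedge \left(i \vee \neg u\right)$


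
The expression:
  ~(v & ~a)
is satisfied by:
  {a: True, v: False}
  {v: False, a: False}
  {v: True, a: True}


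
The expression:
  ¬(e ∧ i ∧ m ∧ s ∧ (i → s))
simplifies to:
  ¬e ∨ ¬i ∨ ¬m ∨ ¬s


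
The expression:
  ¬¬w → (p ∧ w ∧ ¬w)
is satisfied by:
  {w: False}


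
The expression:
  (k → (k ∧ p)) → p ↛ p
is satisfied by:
  {k: True, p: False}


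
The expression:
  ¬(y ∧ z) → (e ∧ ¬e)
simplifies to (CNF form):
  y ∧ z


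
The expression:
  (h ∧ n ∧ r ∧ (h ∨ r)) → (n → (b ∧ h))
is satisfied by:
  {b: True, h: False, n: False, r: False}
  {b: False, h: False, n: False, r: False}
  {r: True, b: True, h: False, n: False}
  {r: True, b: False, h: False, n: False}
  {b: True, n: True, r: False, h: False}
  {n: True, r: False, h: False, b: False}
  {r: True, n: True, b: True, h: False}
  {r: True, n: True, b: False, h: False}
  {b: True, h: True, r: False, n: False}
  {h: True, r: False, n: False, b: False}
  {b: True, r: True, h: True, n: False}
  {r: True, h: True, b: False, n: False}
  {b: True, n: True, h: True, r: False}
  {n: True, h: True, r: False, b: False}
  {r: True, n: True, h: True, b: True}


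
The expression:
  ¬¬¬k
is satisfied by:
  {k: False}


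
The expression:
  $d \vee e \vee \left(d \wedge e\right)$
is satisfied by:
  {d: True, e: True}
  {d: True, e: False}
  {e: True, d: False}


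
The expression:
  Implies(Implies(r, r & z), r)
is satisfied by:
  {r: True}


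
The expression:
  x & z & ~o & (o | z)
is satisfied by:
  {z: True, x: True, o: False}


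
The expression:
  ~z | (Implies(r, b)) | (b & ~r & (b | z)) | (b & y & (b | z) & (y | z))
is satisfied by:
  {b: True, z: False, r: False}
  {z: False, r: False, b: False}
  {r: True, b: True, z: False}
  {r: True, z: False, b: False}
  {b: True, z: True, r: False}
  {z: True, b: False, r: False}
  {r: True, z: True, b: True}


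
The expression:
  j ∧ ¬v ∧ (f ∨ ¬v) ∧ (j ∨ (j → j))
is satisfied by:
  {j: True, v: False}


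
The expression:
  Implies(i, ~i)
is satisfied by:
  {i: False}


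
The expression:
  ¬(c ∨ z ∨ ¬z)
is never true.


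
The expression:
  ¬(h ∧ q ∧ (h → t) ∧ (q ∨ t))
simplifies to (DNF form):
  ¬h ∨ ¬q ∨ ¬t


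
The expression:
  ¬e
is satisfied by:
  {e: False}


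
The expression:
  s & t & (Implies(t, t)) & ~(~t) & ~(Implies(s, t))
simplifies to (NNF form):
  False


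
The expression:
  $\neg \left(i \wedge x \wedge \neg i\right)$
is always true.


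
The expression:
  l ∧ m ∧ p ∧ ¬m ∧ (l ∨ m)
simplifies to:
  False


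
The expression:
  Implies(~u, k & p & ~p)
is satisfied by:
  {u: True}


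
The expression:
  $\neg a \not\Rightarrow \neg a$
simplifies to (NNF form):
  $\text{False}$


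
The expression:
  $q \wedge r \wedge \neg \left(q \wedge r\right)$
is never true.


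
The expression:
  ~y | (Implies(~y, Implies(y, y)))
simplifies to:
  True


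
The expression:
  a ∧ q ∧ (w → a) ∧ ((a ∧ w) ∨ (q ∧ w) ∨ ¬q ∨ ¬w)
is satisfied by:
  {a: True, q: True}


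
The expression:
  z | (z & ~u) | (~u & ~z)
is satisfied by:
  {z: True, u: False}
  {u: False, z: False}
  {u: True, z: True}


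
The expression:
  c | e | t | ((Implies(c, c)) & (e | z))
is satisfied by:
  {c: True, t: True, z: True, e: True}
  {c: True, t: True, z: True, e: False}
  {c: True, t: True, e: True, z: False}
  {c: True, t: True, e: False, z: False}
  {c: True, z: True, e: True, t: False}
  {c: True, z: True, e: False, t: False}
  {c: True, z: False, e: True, t: False}
  {c: True, z: False, e: False, t: False}
  {t: True, z: True, e: True, c: False}
  {t: True, z: True, e: False, c: False}
  {t: True, e: True, z: False, c: False}
  {t: True, e: False, z: False, c: False}
  {z: True, e: True, t: False, c: False}
  {z: True, t: False, e: False, c: False}
  {e: True, t: False, z: False, c: False}


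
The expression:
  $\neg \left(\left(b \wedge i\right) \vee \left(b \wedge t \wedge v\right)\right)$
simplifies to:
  $\left(\neg i \wedge \neg t\right) \vee \left(\neg i \wedge \neg v\right) \vee \neg b$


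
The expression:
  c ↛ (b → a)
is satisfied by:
  {c: True, b: True, a: False}


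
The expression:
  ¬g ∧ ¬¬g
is never true.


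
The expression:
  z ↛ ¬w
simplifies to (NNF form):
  w ∧ z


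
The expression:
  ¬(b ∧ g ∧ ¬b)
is always true.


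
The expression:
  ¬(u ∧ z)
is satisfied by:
  {u: False, z: False}
  {z: True, u: False}
  {u: True, z: False}


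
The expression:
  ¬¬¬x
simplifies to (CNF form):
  ¬x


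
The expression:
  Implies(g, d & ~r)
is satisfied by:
  {d: True, g: False, r: False}
  {d: False, g: False, r: False}
  {r: True, d: True, g: False}
  {r: True, d: False, g: False}
  {g: True, d: True, r: False}


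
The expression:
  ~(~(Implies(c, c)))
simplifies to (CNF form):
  True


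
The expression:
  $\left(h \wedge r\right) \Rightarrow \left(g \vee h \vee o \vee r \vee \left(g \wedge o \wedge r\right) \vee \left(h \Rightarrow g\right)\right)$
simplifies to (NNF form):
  $\text{True}$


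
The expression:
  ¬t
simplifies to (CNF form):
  ¬t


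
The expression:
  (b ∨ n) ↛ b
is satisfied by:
  {n: True, b: False}


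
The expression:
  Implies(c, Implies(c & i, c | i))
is always true.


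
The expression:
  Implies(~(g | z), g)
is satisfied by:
  {z: True, g: True}
  {z: True, g: False}
  {g: True, z: False}


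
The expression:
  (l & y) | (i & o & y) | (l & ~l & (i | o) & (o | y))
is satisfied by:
  {o: True, l: True, i: True, y: True}
  {o: True, l: True, y: True, i: False}
  {l: True, i: True, y: True, o: False}
  {l: True, y: True, i: False, o: False}
  {o: True, i: True, y: True, l: False}


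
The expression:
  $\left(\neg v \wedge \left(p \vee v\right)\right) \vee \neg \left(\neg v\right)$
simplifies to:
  $p \vee v$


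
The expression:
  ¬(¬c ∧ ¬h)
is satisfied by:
  {c: True, h: True}
  {c: True, h: False}
  {h: True, c: False}


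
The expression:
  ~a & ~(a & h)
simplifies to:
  ~a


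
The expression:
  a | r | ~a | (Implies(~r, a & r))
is always true.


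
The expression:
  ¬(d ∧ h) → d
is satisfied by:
  {d: True}


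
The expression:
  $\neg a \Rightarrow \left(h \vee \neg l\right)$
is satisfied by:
  {a: True, h: True, l: False}
  {a: True, l: False, h: False}
  {h: True, l: False, a: False}
  {h: False, l: False, a: False}
  {a: True, h: True, l: True}
  {a: True, l: True, h: False}
  {h: True, l: True, a: False}


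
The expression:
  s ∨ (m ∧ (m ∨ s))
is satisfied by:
  {m: True, s: True}
  {m: True, s: False}
  {s: True, m: False}


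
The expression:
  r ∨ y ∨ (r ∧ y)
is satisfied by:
  {r: True, y: True}
  {r: True, y: False}
  {y: True, r: False}


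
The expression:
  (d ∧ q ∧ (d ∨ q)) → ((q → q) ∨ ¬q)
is always true.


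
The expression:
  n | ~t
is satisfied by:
  {n: True, t: False}
  {t: False, n: False}
  {t: True, n: True}


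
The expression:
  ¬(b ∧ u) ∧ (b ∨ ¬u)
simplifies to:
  ¬u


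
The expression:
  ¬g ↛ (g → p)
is never true.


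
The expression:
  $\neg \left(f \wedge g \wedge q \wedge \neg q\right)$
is always true.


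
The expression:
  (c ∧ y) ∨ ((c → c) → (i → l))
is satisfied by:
  {l: True, c: True, y: True, i: False}
  {l: True, c: True, y: False, i: False}
  {l: True, y: True, c: False, i: False}
  {l: True, y: False, c: False, i: False}
  {c: True, y: True, l: False, i: False}
  {c: True, y: False, l: False, i: False}
  {y: True, l: False, c: False, i: False}
  {y: False, l: False, c: False, i: False}
  {i: True, l: True, c: True, y: True}
  {i: True, l: True, c: True, y: False}
  {i: True, l: True, y: True, c: False}
  {i: True, l: True, y: False, c: False}
  {i: True, c: True, y: True, l: False}


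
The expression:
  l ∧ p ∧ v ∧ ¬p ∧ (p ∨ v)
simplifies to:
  False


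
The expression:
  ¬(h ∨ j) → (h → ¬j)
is always true.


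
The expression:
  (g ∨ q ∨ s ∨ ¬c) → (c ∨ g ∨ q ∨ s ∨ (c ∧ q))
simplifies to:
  c ∨ g ∨ q ∨ s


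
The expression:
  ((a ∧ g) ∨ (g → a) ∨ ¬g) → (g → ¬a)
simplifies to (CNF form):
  ¬a ∨ ¬g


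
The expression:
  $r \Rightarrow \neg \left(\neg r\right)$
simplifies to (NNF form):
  $\text{True}$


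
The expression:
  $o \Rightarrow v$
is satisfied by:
  {v: True, o: False}
  {o: False, v: False}
  {o: True, v: True}


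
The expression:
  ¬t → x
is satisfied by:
  {x: True, t: True}
  {x: True, t: False}
  {t: True, x: False}


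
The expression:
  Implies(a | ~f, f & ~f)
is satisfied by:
  {f: True, a: False}


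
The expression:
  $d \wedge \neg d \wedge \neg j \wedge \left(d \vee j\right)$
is never true.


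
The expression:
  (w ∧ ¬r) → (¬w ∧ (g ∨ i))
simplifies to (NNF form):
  r ∨ ¬w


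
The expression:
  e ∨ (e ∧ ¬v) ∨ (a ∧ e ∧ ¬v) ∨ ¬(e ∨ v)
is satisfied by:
  {e: True, v: False}
  {v: False, e: False}
  {v: True, e: True}


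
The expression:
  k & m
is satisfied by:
  {m: True, k: True}


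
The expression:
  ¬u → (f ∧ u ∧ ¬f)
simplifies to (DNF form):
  u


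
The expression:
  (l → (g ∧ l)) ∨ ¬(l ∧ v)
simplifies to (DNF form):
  g ∨ ¬l ∨ ¬v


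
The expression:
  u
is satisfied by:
  {u: True}


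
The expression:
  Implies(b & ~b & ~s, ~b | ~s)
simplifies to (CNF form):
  True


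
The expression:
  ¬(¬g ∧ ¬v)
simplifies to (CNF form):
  g ∨ v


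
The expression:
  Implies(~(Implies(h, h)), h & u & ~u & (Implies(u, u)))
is always true.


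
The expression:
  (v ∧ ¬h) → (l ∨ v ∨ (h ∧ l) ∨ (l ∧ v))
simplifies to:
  True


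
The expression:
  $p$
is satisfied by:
  {p: True}


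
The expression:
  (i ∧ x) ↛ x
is never true.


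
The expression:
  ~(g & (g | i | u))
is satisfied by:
  {g: False}


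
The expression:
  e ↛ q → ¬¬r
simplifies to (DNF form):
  q ∨ r ∨ ¬e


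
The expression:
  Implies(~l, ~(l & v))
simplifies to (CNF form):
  True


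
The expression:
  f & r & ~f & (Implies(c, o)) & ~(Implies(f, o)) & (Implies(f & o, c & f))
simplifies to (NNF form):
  False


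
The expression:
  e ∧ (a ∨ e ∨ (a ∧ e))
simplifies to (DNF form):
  e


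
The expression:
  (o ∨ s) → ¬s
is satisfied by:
  {s: False}


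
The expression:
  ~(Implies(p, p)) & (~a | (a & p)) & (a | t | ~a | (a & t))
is never true.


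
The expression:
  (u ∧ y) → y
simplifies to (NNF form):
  True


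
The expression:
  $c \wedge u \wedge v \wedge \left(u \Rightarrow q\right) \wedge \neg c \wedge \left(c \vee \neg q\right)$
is never true.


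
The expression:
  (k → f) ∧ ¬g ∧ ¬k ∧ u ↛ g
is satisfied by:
  {u: True, g: False, k: False}


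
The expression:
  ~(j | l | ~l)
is never true.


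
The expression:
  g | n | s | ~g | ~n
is always true.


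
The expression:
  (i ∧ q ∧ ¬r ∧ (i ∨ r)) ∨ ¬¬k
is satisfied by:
  {k: True, q: True, i: True, r: False}
  {k: True, q: True, i: False, r: False}
  {k: True, i: True, r: False, q: False}
  {k: True, i: False, r: False, q: False}
  {k: True, q: True, r: True, i: True}
  {k: True, q: True, r: True, i: False}
  {k: True, r: True, i: True, q: False}
  {k: True, r: True, i: False, q: False}
  {q: True, r: False, i: True, k: False}


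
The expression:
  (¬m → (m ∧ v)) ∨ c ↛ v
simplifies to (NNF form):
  m ∨ (c ∧ ¬v)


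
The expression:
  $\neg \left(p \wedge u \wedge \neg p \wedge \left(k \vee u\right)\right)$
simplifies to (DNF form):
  $\text{True}$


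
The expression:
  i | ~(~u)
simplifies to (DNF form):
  i | u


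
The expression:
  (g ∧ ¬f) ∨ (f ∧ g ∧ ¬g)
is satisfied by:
  {g: True, f: False}


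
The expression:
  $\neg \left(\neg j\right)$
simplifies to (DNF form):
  $j$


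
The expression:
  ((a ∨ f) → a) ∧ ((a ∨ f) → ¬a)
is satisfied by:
  {f: False, a: False}


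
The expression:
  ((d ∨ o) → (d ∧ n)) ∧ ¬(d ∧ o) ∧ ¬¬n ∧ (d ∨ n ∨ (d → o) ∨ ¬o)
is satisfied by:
  {n: True, o: False}


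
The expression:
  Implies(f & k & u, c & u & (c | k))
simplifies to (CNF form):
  c | ~f | ~k | ~u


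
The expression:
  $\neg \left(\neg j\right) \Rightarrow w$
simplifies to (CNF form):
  $w \vee \neg j$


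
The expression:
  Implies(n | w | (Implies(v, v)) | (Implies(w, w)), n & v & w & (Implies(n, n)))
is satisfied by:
  {w: True, n: True, v: True}


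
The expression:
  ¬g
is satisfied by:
  {g: False}


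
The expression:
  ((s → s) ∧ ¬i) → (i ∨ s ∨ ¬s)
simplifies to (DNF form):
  True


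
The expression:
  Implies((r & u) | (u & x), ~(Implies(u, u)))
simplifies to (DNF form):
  ~u | (~r & ~x)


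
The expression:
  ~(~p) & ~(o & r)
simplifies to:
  p & (~o | ~r)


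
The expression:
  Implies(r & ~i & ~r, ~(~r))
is always true.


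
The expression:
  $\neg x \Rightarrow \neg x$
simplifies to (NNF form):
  $\text{True}$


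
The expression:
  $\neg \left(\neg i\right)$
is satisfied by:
  {i: True}


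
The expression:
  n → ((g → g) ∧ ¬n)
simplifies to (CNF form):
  ¬n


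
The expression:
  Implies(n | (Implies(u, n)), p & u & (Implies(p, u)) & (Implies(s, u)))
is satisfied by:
  {u: True, p: True, n: False}
  {u: True, p: False, n: False}
  {u: True, n: True, p: True}


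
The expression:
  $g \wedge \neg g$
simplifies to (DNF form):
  $\text{False}$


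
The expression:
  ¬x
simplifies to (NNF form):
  ¬x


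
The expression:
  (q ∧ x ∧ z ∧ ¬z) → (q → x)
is always true.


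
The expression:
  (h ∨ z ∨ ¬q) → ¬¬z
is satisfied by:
  {q: True, z: True, h: False}
  {z: True, h: False, q: False}
  {q: True, z: True, h: True}
  {z: True, h: True, q: False}
  {q: True, h: False, z: False}


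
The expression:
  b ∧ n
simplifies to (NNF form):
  b ∧ n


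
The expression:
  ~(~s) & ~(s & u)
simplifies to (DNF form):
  s & ~u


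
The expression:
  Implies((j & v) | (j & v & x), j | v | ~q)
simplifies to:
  True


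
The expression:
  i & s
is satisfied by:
  {i: True, s: True}


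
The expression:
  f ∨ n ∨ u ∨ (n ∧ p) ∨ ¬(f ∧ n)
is always true.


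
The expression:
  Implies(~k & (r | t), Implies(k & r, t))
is always true.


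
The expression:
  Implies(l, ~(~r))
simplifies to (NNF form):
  r | ~l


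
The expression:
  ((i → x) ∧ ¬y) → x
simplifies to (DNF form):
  i ∨ x ∨ y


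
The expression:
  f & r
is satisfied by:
  {r: True, f: True}
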